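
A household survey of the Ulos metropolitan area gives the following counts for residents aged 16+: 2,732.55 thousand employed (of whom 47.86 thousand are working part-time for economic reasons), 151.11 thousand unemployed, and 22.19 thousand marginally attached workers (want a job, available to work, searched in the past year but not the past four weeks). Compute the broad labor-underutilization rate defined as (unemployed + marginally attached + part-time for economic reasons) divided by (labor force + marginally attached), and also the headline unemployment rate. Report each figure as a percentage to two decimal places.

Broad underutilization rate ≈ 7.61%; headline unemployment rate ≈ 5.24%.

Labor force = 2,732.55 + 151.11 = 2,883.66 thousand.
Numerator = 151.11 + 22.19 + 47.86 = 221.16 thousand.
Denominator = 2,883.66 + 22.19 = 2,905.85 thousand.
Broad rate = 221.16 / 2,905.85 = 7.61%.
Headline unemployment rate = 151.11 / 2,883.66 = 5.24%.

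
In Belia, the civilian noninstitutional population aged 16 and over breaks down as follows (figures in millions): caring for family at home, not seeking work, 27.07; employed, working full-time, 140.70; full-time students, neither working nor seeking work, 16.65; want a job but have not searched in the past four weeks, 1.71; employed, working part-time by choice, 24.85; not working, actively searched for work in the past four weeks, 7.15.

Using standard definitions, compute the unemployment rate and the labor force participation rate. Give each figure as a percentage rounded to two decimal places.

Employed = 140.70 + 24.85 = 165.55 million.
Unemployed = 7.15 million.
Labor force = 165.55 + 7.15 = 172.70 million.
Not in labor force = 27.07 + 16.65 + 1.71 = 45.43 million (those not working and not actively searching are outside the labor force — including those who want a job but have given up searching).
Civilian working-age population = 172.70 + 45.43 = 218.13 million.
Unemployment rate = 7.15 / 172.70 = 4.14%.
Labor force participation rate = 172.70 / 218.13 = 79.17%.

Unemployment rate ≈ 4.14%; labor force participation rate ≈ 79.17%.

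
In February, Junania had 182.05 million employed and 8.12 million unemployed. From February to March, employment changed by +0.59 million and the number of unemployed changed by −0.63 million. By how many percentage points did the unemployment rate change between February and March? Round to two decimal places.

The unemployment rate changed by −0.33 percentage points.

February: labor force = 182.05 + 8.12 = 190.17; u = 8.12/190.17 = 4.27%.
March: labor force = 182.64 + 7.49 = 190.13; u = 7.49/190.13 = 3.94%.
Change = 3.94% − 4.27% = −0.33 pp.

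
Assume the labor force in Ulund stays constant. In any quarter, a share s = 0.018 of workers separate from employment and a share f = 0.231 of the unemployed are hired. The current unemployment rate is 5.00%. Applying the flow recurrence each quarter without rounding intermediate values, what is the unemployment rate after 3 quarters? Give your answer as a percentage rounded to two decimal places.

With a fixed labor force, u_{t+1} = u_t + s·(1−u_t) − f·u_t = u_t·(1−s−f) + s.
Here 1−s−f = 0.751 and s = 0.018.
u_1 = 0.050000 × 0.751 + 0.018 = 0.055550.
u_2 = 0.055550 × 0.751 + 0.018 = 0.059718.
u_3 = 0.059718 × 0.751 + 0.018 = 0.062848.

Unemployment rate after three quarters ≈ 6.28%.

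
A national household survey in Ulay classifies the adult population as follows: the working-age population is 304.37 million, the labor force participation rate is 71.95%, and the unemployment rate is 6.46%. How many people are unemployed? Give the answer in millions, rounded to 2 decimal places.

About 14.15 million are unemployed.

Labor force = 0.7195 × 304.37 = 218.99 million.
Unemployed = 0.0646 × 218.99 ≈ 14.15 million.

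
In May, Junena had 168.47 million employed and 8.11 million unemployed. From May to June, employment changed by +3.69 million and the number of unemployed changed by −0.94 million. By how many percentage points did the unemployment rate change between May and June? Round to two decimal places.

May: labor force = 168.47 + 8.11 = 176.58; u = 8.11/176.58 = 4.59%.
June: labor force = 172.16 + 7.17 = 179.33; u = 7.17/179.33 = 4.00%.
Change = 4.00% − 4.59% = −0.59 pp.

The unemployment rate changed by −0.59 percentage points.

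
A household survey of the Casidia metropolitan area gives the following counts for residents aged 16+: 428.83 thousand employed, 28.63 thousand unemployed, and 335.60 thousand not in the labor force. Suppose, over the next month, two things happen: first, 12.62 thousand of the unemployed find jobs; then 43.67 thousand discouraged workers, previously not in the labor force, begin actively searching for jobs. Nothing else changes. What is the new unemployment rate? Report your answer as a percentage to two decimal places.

New unemployment rate ≈ 11.91%.

Initially, labor force = 428.83 + 28.63 = 457.46 thousand, so u = 28.63/457.46 = 6.26%.
After the first change, unemployed falls and employed rises by 12.62; labor force unchanged → E = 441.45, U = 16.01, labor force = 457.46 thousand.
After the second change, unemployed and labor force both rise by 43.67 → E = 441.45, U = 59.68, labor force = 501.13 thousand.
New unemployment rate = 59.68 / 501.13 = 11.91%.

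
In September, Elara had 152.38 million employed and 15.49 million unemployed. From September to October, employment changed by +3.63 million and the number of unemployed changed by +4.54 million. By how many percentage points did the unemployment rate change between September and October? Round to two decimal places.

The unemployment rate changed by +2.15 percentage points.

September: labor force = 152.38 + 15.49 = 167.87; u = 15.49/167.87 = 9.23%.
October: labor force = 156.01 + 20.03 = 176.04; u = 20.03/176.04 = 11.38%.
Change = 11.38% − 9.23% = +2.15 pp.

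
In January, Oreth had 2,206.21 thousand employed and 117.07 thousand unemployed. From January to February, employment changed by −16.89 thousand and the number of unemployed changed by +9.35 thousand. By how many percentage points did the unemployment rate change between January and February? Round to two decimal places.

January: labor force = 2,206.21 + 117.07 = 2,323.28; u = 117.07/2,323.28 = 5.04%.
February: labor force = 2,189.32 + 126.42 = 2,315.74; u = 126.42/2,315.74 = 5.46%.
Change = 5.46% − 5.04% = +0.42 pp.

The unemployment rate changed by +0.42 percentage points.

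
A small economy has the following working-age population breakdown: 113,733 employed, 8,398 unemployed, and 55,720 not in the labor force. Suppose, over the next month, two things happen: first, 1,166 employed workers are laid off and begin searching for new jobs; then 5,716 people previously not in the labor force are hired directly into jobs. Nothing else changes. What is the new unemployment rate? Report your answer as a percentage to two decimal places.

Initially, labor force = 113,733 + 8,398 = 122,131, so u = 8,398/122,131 = 6.88%.
After the first change, employed falls and unemployed rises by 1,166; labor force unchanged → E = 112,567, U = 9,564, labor force = 122,131.
After the second change, employed and labor force both rise by 5,716; unemployed unchanged → E = 118,283, U = 9,564, labor force = 127,847.
New unemployment rate = 9,564 / 127,847 = 7.48%.

New unemployment rate ≈ 7.48%.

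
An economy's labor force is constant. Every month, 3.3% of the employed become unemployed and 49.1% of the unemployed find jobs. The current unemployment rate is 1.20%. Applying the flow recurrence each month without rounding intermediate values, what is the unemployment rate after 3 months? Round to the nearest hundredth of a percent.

With a fixed labor force, u_{t+1} = u_t + s·(1−u_t) − f·u_t = u_t·(1−s−f) + s.
Here 1−s−f = 0.476 and s = 0.033.
u_1 = 0.012000 × 0.476 + 0.033 = 0.038712.
u_2 = 0.038712 × 0.476 + 0.033 = 0.051427.
u_3 = 0.051427 × 0.476 + 0.033 = 0.057479.

Unemployment rate after three months ≈ 5.75%.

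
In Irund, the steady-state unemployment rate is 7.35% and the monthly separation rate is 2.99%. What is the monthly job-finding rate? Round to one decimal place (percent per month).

From u* = s/(s+f): f = s·(1−u)/u.
f = 2.99 × (1 − 0.0735) / 0.0735 = 2.7702 / 0.0735 ≈ 37.7% per month.

Job-finding rate ≈ 37.7% per month.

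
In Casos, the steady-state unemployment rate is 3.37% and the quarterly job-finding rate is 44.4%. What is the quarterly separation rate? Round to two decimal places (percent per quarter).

Separation rate ≈ 1.55% per quarter.

From u* = s/(s+f): s = u·f/(1−u).
s = 0.0337 × 44.4 / (1 − 0.0337) = 1.4963 / 0.9663 ≈ 1.55% per quarter.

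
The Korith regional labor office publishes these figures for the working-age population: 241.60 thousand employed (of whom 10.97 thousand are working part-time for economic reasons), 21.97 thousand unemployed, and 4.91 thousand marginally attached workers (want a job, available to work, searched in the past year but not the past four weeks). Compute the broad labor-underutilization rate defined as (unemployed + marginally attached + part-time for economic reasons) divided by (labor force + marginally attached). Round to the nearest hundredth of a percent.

Labor force = 241.60 + 21.97 = 263.57 thousand.
Numerator = 21.97 + 4.91 + 10.97 = 37.85 thousand.
Denominator = 263.57 + 4.91 = 268.48 thousand.
Broad rate = 37.85 / 268.48 = 14.10%.

Broad underutilization rate ≈ 14.10%.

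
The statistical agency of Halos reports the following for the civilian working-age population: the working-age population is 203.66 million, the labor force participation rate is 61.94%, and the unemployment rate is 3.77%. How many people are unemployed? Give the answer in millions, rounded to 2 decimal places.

Labor force = 0.6194 × 203.66 = 126.15 million.
Unemployed = 0.0377 × 126.15 ≈ 4.76 million.

About 4.76 million are unemployed.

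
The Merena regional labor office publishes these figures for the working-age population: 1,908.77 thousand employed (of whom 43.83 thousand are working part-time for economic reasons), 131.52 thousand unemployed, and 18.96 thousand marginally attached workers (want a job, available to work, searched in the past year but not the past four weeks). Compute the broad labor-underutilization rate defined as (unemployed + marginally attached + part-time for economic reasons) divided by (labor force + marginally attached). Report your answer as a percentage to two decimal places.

Labor force = 1,908.77 + 131.52 = 2,040.29 thousand.
Numerator = 131.52 + 18.96 + 43.83 = 194.31 thousand.
Denominator = 2,040.29 + 18.96 = 2,059.25 thousand.
Broad rate = 194.31 / 2,059.25 = 9.44%.

Broad underutilization rate ≈ 9.44%.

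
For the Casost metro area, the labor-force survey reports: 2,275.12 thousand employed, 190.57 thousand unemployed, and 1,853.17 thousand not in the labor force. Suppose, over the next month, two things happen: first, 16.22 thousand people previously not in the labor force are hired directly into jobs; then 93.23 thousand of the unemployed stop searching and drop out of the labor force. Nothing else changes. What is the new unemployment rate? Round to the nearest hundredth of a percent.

Initially, labor force = 2,275.12 + 190.57 = 2,465.69 thousand, so u = 190.57/2,465.69 = 7.73%.
After the first change, employed and labor force both rise by 16.22; unemployed unchanged → E = 2,291.34, U = 190.57, labor force = 2,481.91 thousand.
After the second change, unemployed and labor force both fall by 93.23 → E = 2,291.34, U = 97.34, labor force = 2,388.68 thousand.
New unemployment rate = 97.34 / 2,388.68 = 4.08%.

New unemployment rate ≈ 4.08%.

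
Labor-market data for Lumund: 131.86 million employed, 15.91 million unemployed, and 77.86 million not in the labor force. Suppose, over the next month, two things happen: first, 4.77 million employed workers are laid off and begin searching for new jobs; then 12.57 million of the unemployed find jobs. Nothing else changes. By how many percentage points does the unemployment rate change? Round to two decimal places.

Initially, labor force = 131.86 + 15.91 = 147.77 million, so u = 15.91/147.77 = 10.77%.
After the first change, employed falls and unemployed rises by 4.77; labor force unchanged → E = 127.09, U = 20.68, labor force = 147.77 million.
After the second change, unemployed falls and employed rises by 12.57; labor force unchanged → E = 139.66, U = 8.11, labor force = 147.77 million.
New unemployment rate = 8.11 / 147.77 = 5.49%.
Change = 5.49% − 10.77% = −5.28 percentage points.

The unemployment rate changes by −5.28 percentage points.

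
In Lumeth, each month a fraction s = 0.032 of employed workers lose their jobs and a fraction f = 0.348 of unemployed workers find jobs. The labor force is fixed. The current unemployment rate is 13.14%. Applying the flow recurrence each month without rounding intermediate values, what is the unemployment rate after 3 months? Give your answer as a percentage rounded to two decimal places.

With a fixed labor force, u_{t+1} = u_t + s·(1−u_t) − f·u_t = u_t·(1−s−f) + s.
Here 1−s−f = 0.620 and s = 0.032.
u_1 = 0.131400 × 0.620 + 0.032 = 0.113468.
u_2 = 0.113468 × 0.620 + 0.032 = 0.102350.
u_3 = 0.102350 × 0.620 + 0.032 = 0.095457.

Unemployment rate after three months ≈ 9.55%.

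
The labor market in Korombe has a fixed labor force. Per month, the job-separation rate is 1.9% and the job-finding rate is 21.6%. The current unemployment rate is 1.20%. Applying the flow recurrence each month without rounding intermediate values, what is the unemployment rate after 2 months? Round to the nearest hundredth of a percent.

With a fixed labor force, u_{t+1} = u_t + s·(1−u_t) − f·u_t = u_t·(1−s−f) + s.
Here 1−s−f = 0.765 and s = 0.019.
u_1 = 0.012000 × 0.765 + 0.019 = 0.028180.
u_2 = 0.028180 × 0.765 + 0.019 = 0.040558.

Unemployment rate after two months ≈ 4.06%.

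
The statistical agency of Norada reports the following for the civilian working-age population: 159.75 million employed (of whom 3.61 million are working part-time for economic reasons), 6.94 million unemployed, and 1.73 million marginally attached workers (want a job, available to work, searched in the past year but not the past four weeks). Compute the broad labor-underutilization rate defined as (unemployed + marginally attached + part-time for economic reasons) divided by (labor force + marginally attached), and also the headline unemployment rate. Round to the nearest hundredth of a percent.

Labor force = 159.75 + 6.94 = 166.69 million.
Numerator = 6.94 + 1.73 + 3.61 = 12.28 million.
Denominator = 166.69 + 1.73 = 168.42 million.
Broad rate = 12.28 / 168.42 = 7.29%.
Headline unemployment rate = 6.94 / 166.69 = 4.16%.

Broad underutilization rate ≈ 7.29%; headline unemployment rate ≈ 4.16%.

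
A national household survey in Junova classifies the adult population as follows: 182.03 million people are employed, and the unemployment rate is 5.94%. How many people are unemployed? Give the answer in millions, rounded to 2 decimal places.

About 11.50 million are unemployed.

Let U be the number unemployed. The labor force is E + U, and U/(E+U) = 0.0594.
So U = 0.0594 × 182.03 / (1 − 0.0594) = 10.8126 / 0.9406 ≈ 11.50 million.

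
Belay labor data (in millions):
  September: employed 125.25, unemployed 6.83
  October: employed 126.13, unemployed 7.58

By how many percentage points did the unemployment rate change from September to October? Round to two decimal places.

September: labor force = 125.25 + 6.83 = 132.08; u = 6.83/132.08 = 5.17%.
October: labor force = 126.13 + 7.58 = 133.71; u = 7.58/133.71 = 5.67%.
Change = 5.67% − 5.17% = +0.50 pp.

The unemployment rate changed by +0.50 percentage points.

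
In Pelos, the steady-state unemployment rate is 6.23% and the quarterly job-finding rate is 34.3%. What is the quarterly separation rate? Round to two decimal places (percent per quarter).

Separation rate ≈ 2.28% per quarter.

From u* = s/(s+f): s = u·f/(1−u).
s = 0.0623 × 34.3 / (1 − 0.0623) = 2.1369 / 0.9377 ≈ 2.28% per quarter.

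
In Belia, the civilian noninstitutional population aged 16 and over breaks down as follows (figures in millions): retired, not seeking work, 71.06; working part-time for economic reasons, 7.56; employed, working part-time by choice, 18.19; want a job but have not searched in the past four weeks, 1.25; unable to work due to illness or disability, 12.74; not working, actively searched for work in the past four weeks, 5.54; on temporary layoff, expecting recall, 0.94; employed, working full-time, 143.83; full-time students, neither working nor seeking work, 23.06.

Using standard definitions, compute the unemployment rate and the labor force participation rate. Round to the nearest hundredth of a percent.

Unemployment rate ≈ 3.68%; labor force participation rate ≈ 61.96%.

Employed = 7.56 + 18.19 + 143.83 = 169.58 million (anyone who worked, including part-time for economic reasons, counts as employed).
Unemployed = 5.54 + 0.94 = 6.48 million (jobless and actively searching, or on temporary layoff).
Labor force = 169.58 + 6.48 = 176.06 million.
Not in labor force = 71.06 + 1.25 + 12.74 + 23.06 = 108.11 million (those not working and not actively searching are outside the labor force — including those who want a job but have given up searching).
Civilian working-age population = 176.06 + 108.11 = 284.17 million.
Unemployment rate = 6.48 / 176.06 = 3.68%.
Labor force participation rate = 176.06 / 284.17 = 61.96%.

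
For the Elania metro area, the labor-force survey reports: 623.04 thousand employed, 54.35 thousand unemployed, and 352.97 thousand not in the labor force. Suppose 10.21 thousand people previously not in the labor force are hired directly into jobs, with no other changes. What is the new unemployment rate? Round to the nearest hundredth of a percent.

New unemployment rate ≈ 7.90%.

Initially, labor force = 623.04 + 54.35 = 677.39 thousand, so u = 54.35/677.39 = 8.02%.
After the change, employed and labor force both rise by 10.21; unemployed unchanged → E = 633.25, U = 54.35, labor force = 687.60 thousand.
New unemployment rate = 54.35 / 687.60 = 7.90%.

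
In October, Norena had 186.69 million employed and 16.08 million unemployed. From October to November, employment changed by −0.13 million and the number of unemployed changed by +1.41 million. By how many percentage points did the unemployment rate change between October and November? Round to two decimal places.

October: labor force = 186.69 + 16.08 = 202.77; u = 16.08/202.77 = 7.93%.
November: labor force = 186.56 + 17.49 = 204.05; u = 17.49/204.05 = 8.57%.
Change = 8.57% − 7.93% = +0.64 pp.

The unemployment rate changed by +0.64 percentage points.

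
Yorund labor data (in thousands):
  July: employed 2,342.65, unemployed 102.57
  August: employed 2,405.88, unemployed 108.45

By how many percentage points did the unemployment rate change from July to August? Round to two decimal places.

The unemployment rate changed by +0.12 percentage points.

July: labor force = 2,342.65 + 102.57 = 2,445.22; u = 102.57/2,445.22 = 4.19%.
August: labor force = 2,405.88 + 108.45 = 2,514.33; u = 108.45/2,514.33 = 4.31%.
Change = 4.31% − 4.19% = +0.12 pp.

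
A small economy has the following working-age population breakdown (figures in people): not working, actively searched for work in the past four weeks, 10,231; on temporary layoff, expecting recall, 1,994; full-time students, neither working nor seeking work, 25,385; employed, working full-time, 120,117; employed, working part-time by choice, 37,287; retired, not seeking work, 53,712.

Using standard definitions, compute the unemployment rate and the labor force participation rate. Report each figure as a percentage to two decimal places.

Unemployment rate ≈ 7.21%; labor force participation rate ≈ 68.20%.

Employed = 120,117 + 37,287 = 157,404.
Unemployed = 10,231 + 1,994 = 12,225 (jobless and actively searching, or on temporary layoff).
Labor force = 157,404 + 12,225 = 169,629.
Not in labor force = 25,385 + 53,712 = 79,097 (those not working and not actively searching are outside the labor force).
Civilian working-age population = 169,629 + 79,097 = 248,726.
Unemployment rate = 12,225 / 169,629 = 7.21%.
Labor force participation rate = 169,629 / 248,726 = 68.20%.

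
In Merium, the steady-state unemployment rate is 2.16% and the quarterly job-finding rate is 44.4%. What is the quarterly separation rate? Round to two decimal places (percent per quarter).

Separation rate ≈ 0.98% per quarter.

From u* = s/(s+f): s = u·f/(1−u).
s = 0.0216 × 44.4 / (1 − 0.0216) = 0.9590 / 0.9784 ≈ 0.98% per quarter.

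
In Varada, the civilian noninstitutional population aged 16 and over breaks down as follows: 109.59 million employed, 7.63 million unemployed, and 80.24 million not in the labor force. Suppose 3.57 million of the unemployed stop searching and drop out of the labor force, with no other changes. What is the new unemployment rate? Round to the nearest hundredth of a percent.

Initially, labor force = 109.59 + 7.63 = 117.22 million, so u = 7.63/117.22 = 6.51%.
After the change, unemployed and labor force both fall by 3.57 → E = 109.59, U = 4.06, labor force = 113.65 million.
New unemployment rate = 4.06 / 113.65 = 3.57%.

New unemployment rate ≈ 3.57%.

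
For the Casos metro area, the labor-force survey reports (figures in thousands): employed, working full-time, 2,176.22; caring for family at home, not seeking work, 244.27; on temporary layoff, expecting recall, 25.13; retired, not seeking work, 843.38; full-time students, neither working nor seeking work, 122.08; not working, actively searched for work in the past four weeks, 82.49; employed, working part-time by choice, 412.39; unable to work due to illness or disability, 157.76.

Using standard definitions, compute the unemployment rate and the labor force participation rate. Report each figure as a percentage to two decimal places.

Employed = 2,176.22 + 412.39 = 2,588.61 thousand.
Unemployed = 25.13 + 82.49 = 107.62 thousand (jobless and actively searching, or on temporary layoff).
Labor force = 2,588.61 + 107.62 = 2,696.23 thousand.
Not in labor force = 244.27 + 843.38 + 122.08 + 157.76 = 1,367.49 thousand (those not working and not actively searching are outside the labor force).
Civilian working-age population = 2,696.23 + 1,367.49 = 4,063.72 thousand.
Unemployment rate = 107.62 / 2,696.23 = 3.99%.
Labor force participation rate = 2,696.23 / 4,063.72 = 66.35%.

Unemployment rate ≈ 3.99%; labor force participation rate ≈ 66.35%.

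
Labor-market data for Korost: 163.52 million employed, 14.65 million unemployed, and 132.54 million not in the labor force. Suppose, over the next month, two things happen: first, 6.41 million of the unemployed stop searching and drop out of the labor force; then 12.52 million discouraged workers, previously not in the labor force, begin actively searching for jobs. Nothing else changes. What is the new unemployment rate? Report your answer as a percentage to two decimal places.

Initially, labor force = 163.52 + 14.65 = 178.17 million, so u = 14.65/178.17 = 8.22%.
After the first change, unemployed and labor force both fall by 6.41 → E = 163.52, U = 8.24, labor force = 171.76 million.
After the second change, unemployed and labor force both rise by 12.52 → E = 163.52, U = 20.76, labor force = 184.28 million.
New unemployment rate = 20.76 / 184.28 = 11.27%.

New unemployment rate ≈ 11.27%.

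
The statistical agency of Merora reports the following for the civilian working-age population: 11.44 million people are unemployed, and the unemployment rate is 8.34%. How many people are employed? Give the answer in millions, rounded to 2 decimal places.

Labor force = U / u = 11.44 / 0.0834 ≈ 137.17 million.
Employed = labor force − unemployed = 137.17 − 11.44 = 125.73 million.

About 125.73 million are employed.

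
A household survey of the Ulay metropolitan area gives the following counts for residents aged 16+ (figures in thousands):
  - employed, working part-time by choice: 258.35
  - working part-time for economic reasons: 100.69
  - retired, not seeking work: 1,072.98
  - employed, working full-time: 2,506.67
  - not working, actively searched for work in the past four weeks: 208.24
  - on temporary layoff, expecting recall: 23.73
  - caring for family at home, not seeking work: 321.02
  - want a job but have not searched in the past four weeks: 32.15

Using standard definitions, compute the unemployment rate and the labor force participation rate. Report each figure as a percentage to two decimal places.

Unemployment rate ≈ 7.49%; labor force participation rate ≈ 68.47%.

Employed = 258.35 + 100.69 + 2,506.67 = 2,865.71 thousand (anyone who worked, including part-time for economic reasons, counts as employed).
Unemployed = 208.24 + 23.73 = 231.97 thousand (jobless and actively searching, or on temporary layoff).
Labor force = 2,865.71 + 231.97 = 3,097.68 thousand.
Not in labor force = 1,072.98 + 321.02 + 32.15 = 1,426.15 thousand (those not working and not actively searching are outside the labor force — including those who want a job but have given up searching).
Civilian working-age population = 3,097.68 + 1,426.15 = 4,523.83 thousand.
Unemployment rate = 231.97 / 3,097.68 = 7.49%.
Labor force participation rate = 3,097.68 / 4,523.83 = 68.47%.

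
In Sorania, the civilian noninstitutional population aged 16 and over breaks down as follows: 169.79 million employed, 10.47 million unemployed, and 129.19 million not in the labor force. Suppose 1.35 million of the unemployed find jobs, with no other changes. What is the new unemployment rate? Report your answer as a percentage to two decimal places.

New unemployment rate ≈ 5.06%.

Initially, labor force = 169.79 + 10.47 = 180.26 million, so u = 10.47/180.26 = 5.81%.
After the change, unemployed falls and employed rises by 1.35; labor force unchanged → E = 171.14, U = 9.12, labor force = 180.26 million.
New unemployment rate = 9.12 / 180.26 = 5.06%.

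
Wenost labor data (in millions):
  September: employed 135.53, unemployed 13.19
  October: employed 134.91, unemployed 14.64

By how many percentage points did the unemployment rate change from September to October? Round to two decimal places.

The unemployment rate changed by +0.92 percentage points.

September: labor force = 135.53 + 13.19 = 148.72; u = 13.19/148.72 = 8.87%.
October: labor force = 134.91 + 14.64 = 149.55; u = 14.64/149.55 = 9.79%.
Change = 9.79% − 8.87% = +0.92 pp.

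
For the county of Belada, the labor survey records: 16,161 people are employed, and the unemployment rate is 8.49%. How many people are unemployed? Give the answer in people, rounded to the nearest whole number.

About 1,499 are unemployed.

Let U be the number unemployed. The labor force is E + U, and U/(E+U) = 0.0849.
So U = 0.0849 × 16,161 / (1 − 0.0849) = 1372.07 / 0.9151 ≈ 1,499.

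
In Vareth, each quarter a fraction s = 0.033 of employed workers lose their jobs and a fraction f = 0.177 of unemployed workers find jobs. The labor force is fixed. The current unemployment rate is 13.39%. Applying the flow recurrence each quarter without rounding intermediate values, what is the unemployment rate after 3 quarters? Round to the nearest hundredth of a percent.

Unemployment rate after three quarters ≈ 14.57%.

With a fixed labor force, u_{t+1} = u_t + s·(1−u_t) − f·u_t = u_t·(1−s−f) + s.
Here 1−s−f = 0.790 and s = 0.033.
u_1 = 0.133900 × 0.790 + 0.033 = 0.138781.
u_2 = 0.138781 × 0.790 + 0.033 = 0.142637.
u_3 = 0.142637 × 0.790 + 0.033 = 0.145683.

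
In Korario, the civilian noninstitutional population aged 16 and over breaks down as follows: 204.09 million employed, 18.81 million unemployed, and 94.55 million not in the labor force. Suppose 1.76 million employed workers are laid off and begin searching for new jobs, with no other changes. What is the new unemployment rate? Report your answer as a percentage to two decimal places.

New unemployment rate ≈ 9.23%.

Initially, labor force = 204.09 + 18.81 = 222.90 million, so u = 18.81/222.90 = 8.44%.
After the change, employed falls and unemployed rises by 1.76; labor force unchanged → E = 202.33, U = 20.57, labor force = 222.90 million.
New unemployment rate = 20.57 / 222.90 = 9.23%.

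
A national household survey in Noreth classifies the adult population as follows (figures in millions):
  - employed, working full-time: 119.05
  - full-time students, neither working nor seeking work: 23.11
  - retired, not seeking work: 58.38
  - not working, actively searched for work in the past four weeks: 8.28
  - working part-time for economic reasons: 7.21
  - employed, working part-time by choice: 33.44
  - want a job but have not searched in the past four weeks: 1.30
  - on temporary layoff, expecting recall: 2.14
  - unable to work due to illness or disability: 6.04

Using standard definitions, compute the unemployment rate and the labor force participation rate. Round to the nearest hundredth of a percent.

Employed = 119.05 + 7.21 + 33.44 = 159.70 million (anyone who worked, including part-time for economic reasons, counts as employed).
Unemployed = 8.28 + 2.14 = 10.42 million (jobless and actively searching, or on temporary layoff).
Labor force = 159.70 + 10.42 = 170.12 million.
Not in labor force = 23.11 + 58.38 + 1.30 + 6.04 = 88.83 million (those not working and not actively searching are outside the labor force — including those who want a job but have given up searching).
Civilian working-age population = 170.12 + 88.83 = 258.95 million.
Unemployment rate = 10.42 / 170.12 = 6.13%.
Labor force participation rate = 170.12 / 258.95 = 65.70%.

Unemployment rate ≈ 6.13%; labor force participation rate ≈ 65.70%.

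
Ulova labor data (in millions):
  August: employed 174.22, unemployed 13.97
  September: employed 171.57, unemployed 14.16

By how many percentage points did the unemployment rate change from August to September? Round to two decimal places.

August: labor force = 174.22 + 13.97 = 188.19; u = 13.97/188.19 = 7.42%.
September: labor force = 171.57 + 14.16 = 185.73; u = 14.16/185.73 = 7.62%.
Change = 7.62% − 7.42% = +0.20 pp.

The unemployment rate changed by +0.20 percentage points.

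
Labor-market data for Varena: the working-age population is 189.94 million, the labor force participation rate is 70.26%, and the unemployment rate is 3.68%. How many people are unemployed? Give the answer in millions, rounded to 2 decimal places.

Labor force = 0.7026 × 189.94 = 133.45 million.
Unemployed = 0.0368 × 133.45 ≈ 4.91 million.

About 4.91 million are unemployed.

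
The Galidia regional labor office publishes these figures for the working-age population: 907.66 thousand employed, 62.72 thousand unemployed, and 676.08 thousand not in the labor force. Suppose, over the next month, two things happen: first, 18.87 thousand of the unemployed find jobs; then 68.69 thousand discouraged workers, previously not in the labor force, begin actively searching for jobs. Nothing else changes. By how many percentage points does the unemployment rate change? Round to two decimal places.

Initially, labor force = 907.66 + 62.72 = 970.38 thousand, so u = 62.72/970.38 = 6.46%.
After the first change, unemployed falls and employed rises by 18.87; labor force unchanged → E = 926.53, U = 43.85, labor force = 970.38 thousand.
After the second change, unemployed and labor force both rise by 68.69 → E = 926.53, U = 112.54, labor force = 1,039.07 thousand.
New unemployment rate = 112.54 / 1,039.07 = 10.83%.
Change = 10.83% − 6.46% = +4.37 percentage points.

The unemployment rate changes by +4.37 percentage points.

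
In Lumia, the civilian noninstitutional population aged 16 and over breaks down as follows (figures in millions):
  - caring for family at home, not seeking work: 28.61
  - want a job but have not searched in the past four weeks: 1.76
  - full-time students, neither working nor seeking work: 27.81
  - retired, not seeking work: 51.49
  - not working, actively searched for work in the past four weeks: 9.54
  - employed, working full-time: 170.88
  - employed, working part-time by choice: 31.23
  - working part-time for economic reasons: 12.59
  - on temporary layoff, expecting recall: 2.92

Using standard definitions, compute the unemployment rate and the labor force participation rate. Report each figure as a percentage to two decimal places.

Employed = 170.88 + 31.23 + 12.59 = 214.70 million (anyone who worked, including part-time for economic reasons, counts as employed).
Unemployed = 9.54 + 2.92 = 12.46 million (jobless and actively searching, or on temporary layoff).
Labor force = 214.70 + 12.46 = 227.16 million.
Not in labor force = 28.61 + 1.76 + 27.81 + 51.49 = 109.67 million (those not working and not actively searching are outside the labor force — including those who want a job but have given up searching).
Civilian working-age population = 227.16 + 109.67 = 336.83 million.
Unemployment rate = 12.46 / 227.16 = 5.49%.
Labor force participation rate = 227.16 / 336.83 = 67.44%.

Unemployment rate ≈ 5.49%; labor force participation rate ≈ 67.44%.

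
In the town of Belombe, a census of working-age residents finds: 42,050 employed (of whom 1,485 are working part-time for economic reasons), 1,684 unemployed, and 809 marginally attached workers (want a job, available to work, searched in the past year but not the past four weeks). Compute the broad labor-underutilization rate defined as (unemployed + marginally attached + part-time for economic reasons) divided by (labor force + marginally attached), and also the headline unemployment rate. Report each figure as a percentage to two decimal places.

Broad underutilization rate ≈ 8.93%; headline unemployment rate ≈ 3.85%.

Labor force = 42,050 + 1,684 = 43,734.
Numerator = 1,684 + 809 + 1,485 = 3,978.
Denominator = 43,734 + 809 = 44,543.
Broad rate = 3,978 / 44,543 = 8.93%.
Headline unemployment rate = 1,684 / 43,734 = 3.85%.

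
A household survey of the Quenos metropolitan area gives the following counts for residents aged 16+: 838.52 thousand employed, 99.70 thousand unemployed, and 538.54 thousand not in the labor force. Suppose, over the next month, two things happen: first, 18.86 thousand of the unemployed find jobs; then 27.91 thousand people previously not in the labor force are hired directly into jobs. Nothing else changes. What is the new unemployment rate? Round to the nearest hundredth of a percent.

New unemployment rate ≈ 8.37%.

Initially, labor force = 838.52 + 99.70 = 938.22 thousand, so u = 99.70/938.22 = 10.63%.
After the first change, unemployed falls and employed rises by 18.86; labor force unchanged → E = 857.38, U = 80.84, labor force = 938.22 thousand.
After the second change, employed and labor force both rise by 27.91; unemployed unchanged → E = 885.29, U = 80.84, labor force = 966.13 thousand.
New unemployment rate = 80.84 / 966.13 = 8.37%.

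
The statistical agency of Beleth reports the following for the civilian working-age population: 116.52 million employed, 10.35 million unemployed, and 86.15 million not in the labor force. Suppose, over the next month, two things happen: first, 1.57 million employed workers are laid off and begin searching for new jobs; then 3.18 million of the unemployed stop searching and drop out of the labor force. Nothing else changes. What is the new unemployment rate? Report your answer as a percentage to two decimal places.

Initially, labor force = 116.52 + 10.35 = 126.87 million, so u = 10.35/126.87 = 8.16%.
After the first change, employed falls and unemployed rises by 1.57; labor force unchanged → E = 114.95, U = 11.92, labor force = 126.87 million.
After the second change, unemployed and labor force both fall by 3.18 → E = 114.95, U = 8.74, labor force = 123.69 million.
New unemployment rate = 8.74 / 123.69 = 7.07%.

New unemployment rate ≈ 7.07%.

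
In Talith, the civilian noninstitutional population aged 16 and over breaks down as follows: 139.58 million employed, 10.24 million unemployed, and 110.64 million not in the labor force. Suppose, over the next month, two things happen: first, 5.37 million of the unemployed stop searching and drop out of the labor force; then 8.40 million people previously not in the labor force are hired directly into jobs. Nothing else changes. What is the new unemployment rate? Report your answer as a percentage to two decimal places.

Initially, labor force = 139.58 + 10.24 = 149.82 million, so u = 10.24/149.82 = 6.83%.
After the first change, unemployed and labor force both fall by 5.37 → E = 139.58, U = 4.87, labor force = 144.45 million.
After the second change, employed and labor force both rise by 8.40; unemployed unchanged → E = 147.98, U = 4.87, labor force = 152.85 million.
New unemployment rate = 4.87 / 152.85 = 3.19%.

New unemployment rate ≈ 3.19%.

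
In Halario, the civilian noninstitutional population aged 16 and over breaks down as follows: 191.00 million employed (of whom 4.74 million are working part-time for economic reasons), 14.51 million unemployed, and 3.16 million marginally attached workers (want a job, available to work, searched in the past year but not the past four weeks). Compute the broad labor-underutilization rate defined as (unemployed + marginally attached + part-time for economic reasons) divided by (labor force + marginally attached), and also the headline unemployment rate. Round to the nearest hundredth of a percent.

Labor force = 191.00 + 14.51 = 205.51 million.
Numerator = 14.51 + 3.16 + 4.74 = 22.41 million.
Denominator = 205.51 + 3.16 = 208.67 million.
Broad rate = 22.41 / 208.67 = 10.74%.
Headline unemployment rate = 14.51 / 205.51 = 7.06%.

Broad underutilization rate ≈ 10.74%; headline unemployment rate ≈ 7.06%.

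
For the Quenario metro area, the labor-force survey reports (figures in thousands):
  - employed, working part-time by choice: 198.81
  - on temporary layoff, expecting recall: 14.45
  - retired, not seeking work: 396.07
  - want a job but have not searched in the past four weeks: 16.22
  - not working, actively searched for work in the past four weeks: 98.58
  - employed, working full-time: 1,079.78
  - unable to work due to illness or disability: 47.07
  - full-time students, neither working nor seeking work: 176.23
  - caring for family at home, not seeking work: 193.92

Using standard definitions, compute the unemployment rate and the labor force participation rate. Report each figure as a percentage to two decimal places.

Employed = 198.81 + 1,079.78 = 1,278.59 thousand.
Unemployed = 14.45 + 98.58 = 113.03 thousand (jobless and actively searching, or on temporary layoff).
Labor force = 1,278.59 + 113.03 = 1,391.62 thousand.
Not in labor force = 396.07 + 16.22 + 47.07 + 176.23 + 193.92 = 829.51 thousand (those not working and not actively searching are outside the labor force — including those who want a job but have given up searching).
Civilian working-age population = 1,391.62 + 829.51 = 2,221.13 thousand.
Unemployment rate = 113.03 / 1,391.62 = 8.12%.
Labor force participation rate = 1,391.62 / 2,221.13 = 62.65%.

Unemployment rate ≈ 8.12%; labor force participation rate ≈ 62.65%.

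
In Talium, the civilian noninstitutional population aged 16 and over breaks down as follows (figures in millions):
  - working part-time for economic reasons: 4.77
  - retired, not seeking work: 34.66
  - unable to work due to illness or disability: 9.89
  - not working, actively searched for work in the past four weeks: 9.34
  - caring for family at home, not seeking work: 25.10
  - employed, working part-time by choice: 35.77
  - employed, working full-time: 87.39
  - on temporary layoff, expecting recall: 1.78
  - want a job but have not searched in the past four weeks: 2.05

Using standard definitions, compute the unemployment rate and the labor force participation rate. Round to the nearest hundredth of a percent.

Unemployment rate ≈ 8.00%; labor force participation rate ≈ 65.98%.

Employed = 4.77 + 35.77 + 87.39 = 127.93 million (anyone who worked, including part-time for economic reasons, counts as employed).
Unemployed = 9.34 + 1.78 = 11.12 million (jobless and actively searching, or on temporary layoff).
Labor force = 127.93 + 11.12 = 139.05 million.
Not in labor force = 34.66 + 9.89 + 25.10 + 2.05 = 71.70 million (those not working and not actively searching are outside the labor force — including those who want a job but have given up searching).
Civilian working-age population = 139.05 + 71.70 = 210.75 million.
Unemployment rate = 11.12 / 139.05 = 8.00%.
Labor force participation rate = 139.05 / 210.75 = 65.98%.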